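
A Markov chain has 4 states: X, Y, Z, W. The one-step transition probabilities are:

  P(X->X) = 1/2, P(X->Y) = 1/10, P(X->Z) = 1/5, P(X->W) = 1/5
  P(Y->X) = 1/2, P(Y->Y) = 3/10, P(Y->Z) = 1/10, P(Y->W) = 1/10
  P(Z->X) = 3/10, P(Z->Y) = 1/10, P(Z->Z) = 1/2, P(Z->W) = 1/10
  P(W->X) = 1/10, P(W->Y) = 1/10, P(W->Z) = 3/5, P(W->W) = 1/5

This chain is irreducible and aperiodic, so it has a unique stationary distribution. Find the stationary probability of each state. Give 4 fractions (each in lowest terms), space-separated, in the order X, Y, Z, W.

The stationary distribution satisfies pi = pi * P, i.e.:
  pi_X = 1/2*pi_X + 1/2*pi_Y + 3/10*pi_Z + 1/10*pi_W
  pi_Y = 1/10*pi_X + 3/10*pi_Y + 1/10*pi_Z + 1/10*pi_W
  pi_Z = 1/5*pi_X + 1/10*pi_Y + 1/2*pi_Z + 3/5*pi_W
  pi_W = 1/5*pi_X + 1/10*pi_Y + 1/10*pi_Z + 1/5*pi_W
with normalization: pi_X + pi_Y + pi_Z + pi_W = 1.

Using the first 3 balance equations plus normalization, the linear system A*pi = b is:
  [-1/2, 1/2, 3/10, 1/10] . pi = 0
  [1/10, -7/10, 1/10, 1/10] . pi = 0
  [1/5, 1/10, -1/2, 3/5] . pi = 0
  [1, 1, 1, 1] . pi = 1

Solving yields:
  pi_X = 109/296
  pi_Y = 1/8
  pi_Z = 105/296
  pi_W = 45/296

Verification (pi * P):
  109/296*1/2 + 1/8*1/2 + 105/296*3/10 + 45/296*1/10 = 109/296 = pi_X  (ok)
  109/296*1/10 + 1/8*3/10 + 105/296*1/10 + 45/296*1/10 = 1/8 = pi_Y  (ok)
  109/296*1/5 + 1/8*1/10 + 105/296*1/2 + 45/296*3/5 = 105/296 = pi_Z  (ok)
  109/296*1/5 + 1/8*1/10 + 105/296*1/10 + 45/296*1/5 = 45/296 = pi_W  (ok)

Answer: 109/296 1/8 105/296 45/296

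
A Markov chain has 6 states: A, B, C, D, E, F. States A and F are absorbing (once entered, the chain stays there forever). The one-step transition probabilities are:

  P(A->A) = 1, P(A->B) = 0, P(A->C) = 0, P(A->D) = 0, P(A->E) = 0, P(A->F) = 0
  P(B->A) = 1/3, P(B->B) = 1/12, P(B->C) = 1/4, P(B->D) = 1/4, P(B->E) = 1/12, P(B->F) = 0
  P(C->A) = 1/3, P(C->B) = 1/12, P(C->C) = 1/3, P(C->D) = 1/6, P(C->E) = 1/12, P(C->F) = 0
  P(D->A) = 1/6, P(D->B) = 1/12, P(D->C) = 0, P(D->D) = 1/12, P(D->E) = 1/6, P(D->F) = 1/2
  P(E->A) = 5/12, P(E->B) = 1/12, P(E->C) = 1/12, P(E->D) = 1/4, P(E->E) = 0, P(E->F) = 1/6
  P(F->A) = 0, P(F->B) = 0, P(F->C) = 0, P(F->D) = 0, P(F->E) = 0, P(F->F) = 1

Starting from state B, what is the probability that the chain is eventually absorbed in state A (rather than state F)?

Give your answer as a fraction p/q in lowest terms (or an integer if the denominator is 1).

Answer: 7241/9955

Derivation:
Let a_i = P(absorbed in A | start in state i).
Boundary conditions: a_A = 1, a_F = 0.
For each transient state i, a_i = sum_j P(i->j) * a_j:
  a_B = 1/3*a_A + 1/12*a_B + 1/4*a_C + 1/4*a_D + 1/12*a_E + 0*a_F
  a_C = 1/3*a_A + 1/12*a_B + 1/3*a_C + 1/6*a_D + 1/12*a_E + 0*a_F
  a_D = 1/6*a_A + 1/12*a_B + 0*a_C + 1/12*a_D + 1/6*a_E + 1/2*a_F
  a_E = 5/12*a_A + 1/12*a_B + 1/12*a_C + 1/4*a_D + 0*a_E + 1/6*a_F

Substituting a_A = 1 and a_F = 0, rearrange to (I - Q) a = r where r[i] = P(i -> A):
  [11/12, -1/4, -1/4, -1/12] . (a_B, a_C, a_D, a_E) = 1/3
  [-1/12, 2/3, -1/6, -1/12] . (a_B, a_C, a_D, a_E) = 1/3
  [-1/12, 0, 11/12, -1/6] . (a_B, a_C, a_D, a_E) = 1/6
  [-1/12, -1/12, -1/4, 1] . (a_B, a_C, a_D, a_E) = 5/12

Solving yields:
  a_B = 7241/9955
  a_C = 7571/9955
  a_D = 3611/9955
  a_E = 1257/1991

Starting state is B, so the absorption probability is a_B = 7241/9955.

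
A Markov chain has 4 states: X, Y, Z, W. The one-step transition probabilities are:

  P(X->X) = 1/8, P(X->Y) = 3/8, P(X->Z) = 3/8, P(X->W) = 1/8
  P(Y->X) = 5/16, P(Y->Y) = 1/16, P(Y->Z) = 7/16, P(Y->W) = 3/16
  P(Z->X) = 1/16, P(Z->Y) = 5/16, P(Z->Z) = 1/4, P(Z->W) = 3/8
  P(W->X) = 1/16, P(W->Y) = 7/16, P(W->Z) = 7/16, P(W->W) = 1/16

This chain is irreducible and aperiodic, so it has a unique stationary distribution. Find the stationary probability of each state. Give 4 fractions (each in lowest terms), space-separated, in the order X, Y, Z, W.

The stationary distribution satisfies pi = pi * P, i.e.:
  pi_X = 1/8*pi_X + 5/16*pi_Y + 1/16*pi_Z + 1/16*pi_W
  pi_Y = 3/8*pi_X + 1/16*pi_Y + 5/16*pi_Z + 7/16*pi_W
  pi_Z = 3/8*pi_X + 7/16*pi_Y + 1/4*pi_Z + 7/16*pi_W
  pi_W = 1/8*pi_X + 3/16*pi_Y + 3/8*pi_Z + 1/16*pi_W
with normalization: pi_X + pi_Y + pi_Z + pi_W = 1.

Using the first 3 balance equations plus normalization, the linear system A*pi = b is:
  [-7/8, 5/16, 1/16, 1/16] . pi = 0
  [3/8, -15/16, 5/16, 7/16] . pi = 0
  [3/8, 7/16, -3/4, 7/16] . pi = 0
  [1, 1, 1, 1] . pi = 1

Solving yields:
  pi_X = 447/3169
  pi_Y = 884/3169
  pi_Z = 1144/3169
  pi_W = 694/3169

Verification (pi * P):
  447/3169*1/8 + 884/3169*5/16 + 1144/3169*1/16 + 694/3169*1/16 = 447/3169 = pi_X  (ok)
  447/3169*3/8 + 884/3169*1/16 + 1144/3169*5/16 + 694/3169*7/16 = 884/3169 = pi_Y  (ok)
  447/3169*3/8 + 884/3169*7/16 + 1144/3169*1/4 + 694/3169*7/16 = 1144/3169 = pi_Z  (ok)
  447/3169*1/8 + 884/3169*3/16 + 1144/3169*3/8 + 694/3169*1/16 = 694/3169 = pi_W  (ok)

Answer: 447/3169 884/3169 1144/3169 694/3169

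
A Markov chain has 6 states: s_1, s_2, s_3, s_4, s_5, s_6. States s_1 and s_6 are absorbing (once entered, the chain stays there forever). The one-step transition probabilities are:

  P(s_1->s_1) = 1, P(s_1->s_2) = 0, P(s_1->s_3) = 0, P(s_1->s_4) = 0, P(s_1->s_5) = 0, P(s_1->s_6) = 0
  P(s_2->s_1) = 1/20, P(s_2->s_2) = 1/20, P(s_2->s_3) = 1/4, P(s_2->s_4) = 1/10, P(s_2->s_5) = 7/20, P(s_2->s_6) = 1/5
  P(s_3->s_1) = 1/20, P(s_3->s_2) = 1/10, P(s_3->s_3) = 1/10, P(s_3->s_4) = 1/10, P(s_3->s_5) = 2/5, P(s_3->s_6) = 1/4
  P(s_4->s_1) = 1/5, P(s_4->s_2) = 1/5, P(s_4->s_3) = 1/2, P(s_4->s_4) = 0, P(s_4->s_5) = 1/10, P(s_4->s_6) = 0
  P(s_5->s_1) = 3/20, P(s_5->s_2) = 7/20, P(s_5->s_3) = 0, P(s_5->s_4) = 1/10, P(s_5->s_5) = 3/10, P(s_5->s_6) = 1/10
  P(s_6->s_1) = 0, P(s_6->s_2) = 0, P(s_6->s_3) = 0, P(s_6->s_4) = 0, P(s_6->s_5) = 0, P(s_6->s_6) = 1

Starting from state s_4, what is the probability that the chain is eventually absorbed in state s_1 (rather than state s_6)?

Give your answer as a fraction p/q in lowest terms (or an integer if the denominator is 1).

Let a_i = P(absorbed in s_1 | start in state i).
Boundary conditions: a_s_1 = 1, a_s_6 = 0.
For each transient state i, a_i = sum_j P(i->j) * a_j:
  a_s_2 = 1/20*a_s_1 + 1/20*a_s_2 + 1/4*a_s_3 + 1/10*a_s_4 + 7/20*a_s_5 + 1/5*a_s_6
  a_s_3 = 1/20*a_s_1 + 1/10*a_s_2 + 1/10*a_s_3 + 1/10*a_s_4 + 2/5*a_s_5 + 1/4*a_s_6
  a_s_4 = 1/5*a_s_1 + 1/5*a_s_2 + 1/2*a_s_3 + 0*a_s_4 + 1/10*a_s_5 + 0*a_s_6
  a_s_5 = 3/20*a_s_1 + 7/20*a_s_2 + 0*a_s_3 + 1/10*a_s_4 + 3/10*a_s_5 + 1/10*a_s_6

Substituting a_s_1 = 1 and a_s_6 = 0, rearrange to (I - Q) a = r where r[i] = P(i -> s_1):
  [19/20, -1/4, -1/10, -7/20] . (a_s_2, a_s_3, a_s_4, a_s_5) = 1/20
  [-1/10, 9/10, -1/10, -2/5] . (a_s_2, a_s_3, a_s_4, a_s_5) = 1/20
  [-1/5, -1/2, 1, -1/10] . (a_s_2, a_s_3, a_s_4, a_s_5) = 1/5
  [-7/20, 0, -1/10, 7/10] . (a_s_2, a_s_3, a_s_4, a_s_5) = 3/20

Solving yields:
  a_s_2 = 2566/6813
  a_s_3 = 4967/13626
  a_s_4 = 1147/2271
  a_s_5 = 6469/13626

Starting state is s_4, so the absorption probability is a_s_4 = 1147/2271.

Answer: 1147/2271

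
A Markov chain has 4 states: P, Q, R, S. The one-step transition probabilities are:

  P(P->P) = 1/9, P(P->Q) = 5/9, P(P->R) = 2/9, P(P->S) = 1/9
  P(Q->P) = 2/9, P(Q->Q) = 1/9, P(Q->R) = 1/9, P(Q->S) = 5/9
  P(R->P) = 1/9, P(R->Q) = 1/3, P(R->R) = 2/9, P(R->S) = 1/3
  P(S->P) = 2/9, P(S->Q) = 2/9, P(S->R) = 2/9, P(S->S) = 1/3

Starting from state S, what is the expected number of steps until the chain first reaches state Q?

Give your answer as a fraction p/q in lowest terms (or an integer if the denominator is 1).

Answer: 405/124

Derivation:
Let h_i = expected steps to first reach Q from state i.
Boundary: h_Q = 0.
First-step equations for the other states:
  h_P = 1 + 1/9*h_P + 5/9*h_Q + 2/9*h_R + 1/9*h_S
  h_R = 1 + 1/9*h_P + 1/3*h_Q + 2/9*h_R + 1/3*h_S
  h_S = 1 + 2/9*h_P + 2/9*h_Q + 2/9*h_R + 1/3*h_S

Substituting h_Q = 0 and rearranging gives the linear system (I - Q) h = 1:
  [8/9, -2/9, -1/9] . (h_P, h_R, h_S) = 1
  [-1/9, 7/9, -1/3] . (h_P, h_R, h_S) = 1
  [-2/9, -2/9, 2/3] . (h_P, h_R, h_S) = 1

Solving yields:
  h_P = 567/248
  h_R = 747/248
  h_S = 405/124

Starting state is S, so the expected hitting time is h_S = 405/124.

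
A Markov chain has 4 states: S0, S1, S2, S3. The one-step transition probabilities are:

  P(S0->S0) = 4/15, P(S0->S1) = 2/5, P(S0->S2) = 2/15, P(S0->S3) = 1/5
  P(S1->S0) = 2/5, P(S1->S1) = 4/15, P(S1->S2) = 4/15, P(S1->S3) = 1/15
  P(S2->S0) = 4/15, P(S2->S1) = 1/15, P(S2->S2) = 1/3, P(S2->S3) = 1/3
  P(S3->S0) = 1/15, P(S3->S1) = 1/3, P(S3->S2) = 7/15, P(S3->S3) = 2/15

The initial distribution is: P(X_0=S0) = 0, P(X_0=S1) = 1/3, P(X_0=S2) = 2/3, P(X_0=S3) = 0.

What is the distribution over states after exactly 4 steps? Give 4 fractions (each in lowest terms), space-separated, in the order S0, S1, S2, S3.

Answer: 7967/30375 12898/50625 8804/30375 29326/151875

Derivation:
Propagating the distribution step by step (d_{t+1} = d_t * P):
d_0 = (S0=0, S1=1/3, S2=2/3, S3=0)
  d_1[S0] = 0*4/15 + 1/3*2/5 + 2/3*4/15 + 0*1/15 = 14/45
  d_1[S1] = 0*2/5 + 1/3*4/15 + 2/3*1/15 + 0*1/3 = 2/15
  d_1[S2] = 0*2/15 + 1/3*4/15 + 2/3*1/3 + 0*7/15 = 14/45
  d_1[S3] = 0*1/5 + 1/3*1/15 + 2/3*1/3 + 0*2/15 = 11/45
d_1 = (S0=14/45, S1=2/15, S2=14/45, S3=11/45)
  d_2[S0] = 14/45*4/15 + 2/15*2/5 + 14/45*4/15 + 11/45*1/15 = 53/225
  d_2[S1] = 14/45*2/5 + 2/15*4/15 + 14/45*1/15 + 11/45*1/3 = 59/225
  d_2[S2] = 14/45*2/15 + 2/15*4/15 + 14/45*1/3 + 11/45*7/15 = 199/675
  d_2[S3] = 14/45*1/5 + 2/15*1/15 + 14/45*1/3 + 11/45*2/15 = 28/135
d_2 = (S0=53/225, S1=59/225, S2=199/675, S3=28/135)
  d_3[S0] = 53/225*4/15 + 59/225*2/5 + 199/675*4/15 + 28/135*1/15 = 878/3375
  d_3[S1] = 53/225*2/5 + 59/225*4/15 + 199/675*1/15 + 28/135*1/3 = 2561/10125
  d_3[S2] = 53/225*2/15 + 59/225*4/15 + 199/675*1/3 + 28/135*7/15 = 3001/10125
  d_3[S3] = 53/225*1/5 + 59/225*1/15 + 199/675*1/3 + 28/135*2/15 = 643/3375
d_3 = (S0=878/3375, S1=2561/10125, S2=3001/10125, S3=643/3375)
  d_4[S0] = 878/3375*4/15 + 2561/10125*2/5 + 3001/10125*4/15 + 643/3375*1/15 = 7967/30375
  d_4[S1] = 878/3375*2/5 + 2561/10125*4/15 + 3001/10125*1/15 + 643/3375*1/3 = 12898/50625
  d_4[S2] = 878/3375*2/15 + 2561/10125*4/15 + 3001/10125*1/3 + 643/3375*7/15 = 8804/30375
  d_4[S3] = 878/3375*1/5 + 2561/10125*1/15 + 3001/10125*1/3 + 643/3375*2/15 = 29326/151875
d_4 = (S0=7967/30375, S1=12898/50625, S2=8804/30375, S3=29326/151875)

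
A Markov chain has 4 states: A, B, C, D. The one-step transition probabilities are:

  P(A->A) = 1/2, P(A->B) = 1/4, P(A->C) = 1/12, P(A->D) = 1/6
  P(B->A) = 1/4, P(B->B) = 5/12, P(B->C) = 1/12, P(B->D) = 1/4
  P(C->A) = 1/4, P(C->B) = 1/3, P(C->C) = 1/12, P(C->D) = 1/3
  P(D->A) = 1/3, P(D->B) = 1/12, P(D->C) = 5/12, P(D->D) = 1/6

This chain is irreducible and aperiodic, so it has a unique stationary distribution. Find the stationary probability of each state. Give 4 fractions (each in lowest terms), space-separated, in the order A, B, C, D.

Answer: 493/1380 94/345 107/690 99/460

Derivation:
The stationary distribution satisfies pi = pi * P, i.e.:
  pi_A = 1/2*pi_A + 1/4*pi_B + 1/4*pi_C + 1/3*pi_D
  pi_B = 1/4*pi_A + 5/12*pi_B + 1/3*pi_C + 1/12*pi_D
  pi_C = 1/12*pi_A + 1/12*pi_B + 1/12*pi_C + 5/12*pi_D
  pi_D = 1/6*pi_A + 1/4*pi_B + 1/3*pi_C + 1/6*pi_D
with normalization: pi_A + pi_B + pi_C + pi_D = 1.

Using the first 3 balance equations plus normalization, the linear system A*pi = b is:
  [-1/2, 1/4, 1/4, 1/3] . pi = 0
  [1/4, -7/12, 1/3, 1/12] . pi = 0
  [1/12, 1/12, -11/12, 5/12] . pi = 0
  [1, 1, 1, 1] . pi = 1

Solving yields:
  pi_A = 493/1380
  pi_B = 94/345
  pi_C = 107/690
  pi_D = 99/460

Verification (pi * P):
  493/1380*1/2 + 94/345*1/4 + 107/690*1/4 + 99/460*1/3 = 493/1380 = pi_A  (ok)
  493/1380*1/4 + 94/345*5/12 + 107/690*1/3 + 99/460*1/12 = 94/345 = pi_B  (ok)
  493/1380*1/12 + 94/345*1/12 + 107/690*1/12 + 99/460*5/12 = 107/690 = pi_C  (ok)
  493/1380*1/6 + 94/345*1/4 + 107/690*1/3 + 99/460*1/6 = 99/460 = pi_D  (ok)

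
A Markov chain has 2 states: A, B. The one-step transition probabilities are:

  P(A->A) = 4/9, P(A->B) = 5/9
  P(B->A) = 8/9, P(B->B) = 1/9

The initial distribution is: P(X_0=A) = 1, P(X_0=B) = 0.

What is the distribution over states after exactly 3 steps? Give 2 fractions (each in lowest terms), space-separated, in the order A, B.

Answer: 424/729 305/729

Derivation:
Propagating the distribution step by step (d_{t+1} = d_t * P):
d_0 = (A=1, B=0)
  d_1[A] = 1*4/9 + 0*8/9 = 4/9
  d_1[B] = 1*5/9 + 0*1/9 = 5/9
d_1 = (A=4/9, B=5/9)
  d_2[A] = 4/9*4/9 + 5/9*8/9 = 56/81
  d_2[B] = 4/9*5/9 + 5/9*1/9 = 25/81
d_2 = (A=56/81, B=25/81)
  d_3[A] = 56/81*4/9 + 25/81*8/9 = 424/729
  d_3[B] = 56/81*5/9 + 25/81*1/9 = 305/729
d_3 = (A=424/729, B=305/729)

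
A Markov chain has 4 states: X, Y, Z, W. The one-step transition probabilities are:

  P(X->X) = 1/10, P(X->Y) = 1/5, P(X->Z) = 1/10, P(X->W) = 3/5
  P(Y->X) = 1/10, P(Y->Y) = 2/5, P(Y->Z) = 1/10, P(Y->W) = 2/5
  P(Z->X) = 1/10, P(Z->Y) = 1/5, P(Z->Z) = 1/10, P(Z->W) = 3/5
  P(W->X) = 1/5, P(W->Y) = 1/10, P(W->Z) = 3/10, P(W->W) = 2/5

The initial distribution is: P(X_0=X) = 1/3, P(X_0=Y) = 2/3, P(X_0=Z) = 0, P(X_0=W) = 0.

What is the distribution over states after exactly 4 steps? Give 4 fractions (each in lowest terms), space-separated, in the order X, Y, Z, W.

Answer: 367/2500 483/2500 121/625 583/1250

Derivation:
Propagating the distribution step by step (d_{t+1} = d_t * P):
d_0 = (X=1/3, Y=2/3, Z=0, W=0)
  d_1[X] = 1/3*1/10 + 2/3*1/10 + 0*1/10 + 0*1/5 = 1/10
  d_1[Y] = 1/3*1/5 + 2/3*2/5 + 0*1/5 + 0*1/10 = 1/3
  d_1[Z] = 1/3*1/10 + 2/3*1/10 + 0*1/10 + 0*3/10 = 1/10
  d_1[W] = 1/3*3/5 + 2/3*2/5 + 0*3/5 + 0*2/5 = 7/15
d_1 = (X=1/10, Y=1/3, Z=1/10, W=7/15)
  d_2[X] = 1/10*1/10 + 1/3*1/10 + 1/10*1/10 + 7/15*1/5 = 11/75
  d_2[Y] = 1/10*1/5 + 1/3*2/5 + 1/10*1/5 + 7/15*1/10 = 11/50
  d_2[Z] = 1/10*1/10 + 1/3*1/10 + 1/10*1/10 + 7/15*3/10 = 29/150
  d_2[W] = 1/10*3/5 + 1/3*2/5 + 1/10*3/5 + 7/15*2/5 = 11/25
d_2 = (X=11/75, Y=11/50, Z=29/150, W=11/25)
  d_3[X] = 11/75*1/10 + 11/50*1/10 + 29/150*1/10 + 11/25*1/5 = 18/125
  d_3[Y] = 11/75*1/5 + 11/50*2/5 + 29/150*1/5 + 11/25*1/10 = 1/5
  d_3[Z] = 11/75*1/10 + 11/50*1/10 + 29/150*1/10 + 11/25*3/10 = 47/250
  d_3[W] = 11/75*3/5 + 11/50*2/5 + 29/150*3/5 + 11/25*2/5 = 117/250
d_3 = (X=18/125, Y=1/5, Z=47/250, W=117/250)
  d_4[X] = 18/125*1/10 + 1/5*1/10 + 47/250*1/10 + 117/250*1/5 = 367/2500
  d_4[Y] = 18/125*1/5 + 1/5*2/5 + 47/250*1/5 + 117/250*1/10 = 483/2500
  d_4[Z] = 18/125*1/10 + 1/5*1/10 + 47/250*1/10 + 117/250*3/10 = 121/625
  d_4[W] = 18/125*3/5 + 1/5*2/5 + 47/250*3/5 + 117/250*2/5 = 583/1250
d_4 = (X=367/2500, Y=483/2500, Z=121/625, W=583/1250)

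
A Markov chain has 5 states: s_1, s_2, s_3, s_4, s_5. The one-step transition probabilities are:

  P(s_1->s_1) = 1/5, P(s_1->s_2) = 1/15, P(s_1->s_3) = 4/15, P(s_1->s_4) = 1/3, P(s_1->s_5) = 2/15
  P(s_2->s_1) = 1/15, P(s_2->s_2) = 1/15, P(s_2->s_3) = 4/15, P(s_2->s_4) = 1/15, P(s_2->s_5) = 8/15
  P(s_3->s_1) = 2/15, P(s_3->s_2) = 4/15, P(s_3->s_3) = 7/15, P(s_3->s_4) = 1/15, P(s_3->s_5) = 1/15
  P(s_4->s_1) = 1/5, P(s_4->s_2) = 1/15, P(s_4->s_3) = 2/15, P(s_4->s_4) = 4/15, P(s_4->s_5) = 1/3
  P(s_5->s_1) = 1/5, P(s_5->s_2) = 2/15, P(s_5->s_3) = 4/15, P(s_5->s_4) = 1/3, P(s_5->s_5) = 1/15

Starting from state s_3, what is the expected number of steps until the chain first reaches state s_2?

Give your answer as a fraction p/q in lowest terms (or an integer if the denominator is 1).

Let h_i = expected steps to first reach s_2 from state i.
Boundary: h_s_2 = 0.
First-step equations for the other states:
  h_s_1 = 1 + 1/5*h_s_1 + 1/15*h_s_2 + 4/15*h_s_3 + 1/3*h_s_4 + 2/15*h_s_5
  h_s_3 = 1 + 2/15*h_s_1 + 4/15*h_s_2 + 7/15*h_s_3 + 1/15*h_s_4 + 1/15*h_s_5
  h_s_4 = 1 + 1/5*h_s_1 + 1/15*h_s_2 + 2/15*h_s_3 + 4/15*h_s_4 + 1/3*h_s_5
  h_s_5 = 1 + 1/5*h_s_1 + 2/15*h_s_2 + 4/15*h_s_3 + 1/3*h_s_4 + 1/15*h_s_5

Substituting h_s_2 = 0 and rearranging gives the linear system (I - Q) h = 1:
  [4/5, -4/15, -1/3, -2/15] . (h_s_1, h_s_3, h_s_4, h_s_5) = 1
  [-2/15, 8/15, -1/15, -1/15] . (h_s_1, h_s_3, h_s_4, h_s_5) = 1
  [-1/5, -2/15, 11/15, -1/3] . (h_s_1, h_s_3, h_s_4, h_s_5) = 1
  [-1/5, -4/15, -1/3, 14/15] . (h_s_1, h_s_3, h_s_4, h_s_5) = 1

Solving yields:
  h_s_1 = 7360/997
  h_s_3 = 5510/997
  h_s_4 = 7505/997
  h_s_5 = 6900/997

Starting state is s_3, so the expected hitting time is h_s_3 = 5510/997.

Answer: 5510/997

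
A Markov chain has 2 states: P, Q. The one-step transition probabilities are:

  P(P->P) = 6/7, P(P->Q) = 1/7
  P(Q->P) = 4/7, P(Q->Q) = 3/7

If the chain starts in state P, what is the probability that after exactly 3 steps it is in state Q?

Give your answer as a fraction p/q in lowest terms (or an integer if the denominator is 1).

Answer: 67/343

Derivation:
Computing P^3 by repeated multiplication:
P^1 =
  P: [6/7, 1/7]
  Q: [4/7, 3/7]
P^2 =
  P: [40/49, 9/49]
  Q: [36/49, 13/49]
P^3 =
  P: [276/343, 67/343]
  Q: [268/343, 75/343]

(P^3)[P -> Q] = 67/343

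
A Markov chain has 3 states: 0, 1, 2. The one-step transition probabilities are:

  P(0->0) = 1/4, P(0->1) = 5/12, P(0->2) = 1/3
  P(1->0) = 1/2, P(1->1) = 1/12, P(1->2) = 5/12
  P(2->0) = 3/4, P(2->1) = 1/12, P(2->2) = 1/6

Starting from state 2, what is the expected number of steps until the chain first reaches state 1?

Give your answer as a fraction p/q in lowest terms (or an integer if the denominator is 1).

Let h_i = expected steps to first reach 1 from state i.
Boundary: h_1 = 0.
First-step equations for the other states:
  h_0 = 1 + 1/4*h_0 + 5/12*h_1 + 1/3*h_2
  h_2 = 1 + 3/4*h_0 + 1/12*h_1 + 1/6*h_2

Substituting h_1 = 0 and rearranging gives the linear system (I - Q) h = 1:
  [3/4, -1/3] . (h_0, h_2) = 1
  [-3/4, 5/6] . (h_0, h_2) = 1

Solving yields:
  h_0 = 28/9
  h_2 = 4

Starting state is 2, so the expected hitting time is h_2 = 4.

Answer: 4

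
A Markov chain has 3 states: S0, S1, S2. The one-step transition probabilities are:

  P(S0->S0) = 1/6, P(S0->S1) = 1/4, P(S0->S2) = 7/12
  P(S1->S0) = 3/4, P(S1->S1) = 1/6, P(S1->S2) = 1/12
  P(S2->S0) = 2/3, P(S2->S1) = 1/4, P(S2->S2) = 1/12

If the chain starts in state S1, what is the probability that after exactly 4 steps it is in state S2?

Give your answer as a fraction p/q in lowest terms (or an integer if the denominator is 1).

Computing P^4 by repeated multiplication:
P^1 =
  S0: [1/6, 1/4, 7/12]
  S1: [3/4, 1/6, 1/12]
  S2: [2/3, 1/4, 1/12]
P^2 =
  S0: [29/48, 11/48, 1/6]
  S1: [11/36, 17/72, 11/24]
  S2: [17/48, 11/48, 5/12]
P^3 =
  S0: [221/576, 133/576, 37/96]
  S1: [461/864, 199/864, 17/72]
  S2: [293/576, 133/576, 25/96]
P^4 =
  S0: [3415/6912, 1595/6912, 317/1152]
  S1: [4345/10368, 2393/10368, 605/1728]
  S2: [2983/6912, 1595/6912, 389/1152]

(P^4)[S1 -> S2] = 605/1728

Answer: 605/1728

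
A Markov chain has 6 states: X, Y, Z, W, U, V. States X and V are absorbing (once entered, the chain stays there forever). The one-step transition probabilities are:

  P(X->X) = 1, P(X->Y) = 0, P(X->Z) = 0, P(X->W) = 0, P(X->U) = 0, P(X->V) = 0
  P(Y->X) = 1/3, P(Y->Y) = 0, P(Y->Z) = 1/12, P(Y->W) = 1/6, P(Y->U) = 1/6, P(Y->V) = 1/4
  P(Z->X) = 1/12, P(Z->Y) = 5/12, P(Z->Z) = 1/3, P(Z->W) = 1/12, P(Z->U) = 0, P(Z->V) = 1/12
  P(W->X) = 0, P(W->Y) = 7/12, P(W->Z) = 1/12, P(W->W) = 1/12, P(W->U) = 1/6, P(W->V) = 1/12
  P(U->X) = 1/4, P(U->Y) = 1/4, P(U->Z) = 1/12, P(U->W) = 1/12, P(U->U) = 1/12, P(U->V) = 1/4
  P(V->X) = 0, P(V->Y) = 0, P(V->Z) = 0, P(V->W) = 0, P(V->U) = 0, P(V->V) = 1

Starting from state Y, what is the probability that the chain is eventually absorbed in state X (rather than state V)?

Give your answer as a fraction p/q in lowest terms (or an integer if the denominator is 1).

Let a_i = P(absorbed in X | start in state i).
Boundary conditions: a_X = 1, a_V = 0.
For each transient state i, a_i = sum_j P(i->j) * a_j:
  a_Y = 1/3*a_X + 0*a_Y + 1/12*a_Z + 1/6*a_W + 1/6*a_U + 1/4*a_V
  a_Z = 1/12*a_X + 5/12*a_Y + 1/3*a_Z + 1/12*a_W + 0*a_U + 1/12*a_V
  a_W = 0*a_X + 7/12*a_Y + 1/12*a_Z + 1/12*a_W + 1/6*a_U + 1/12*a_V
  a_U = 1/4*a_X + 1/4*a_Y + 1/12*a_Z + 1/12*a_W + 1/12*a_U + 1/4*a_V

Substituting a_X = 1 and a_V = 0, rearrange to (I - Q) a = r where r[i] = P(i -> X):
  [1, -1/12, -1/6, -1/6] . (a_Y, a_Z, a_W, a_U) = 1/3
  [-5/12, 2/3, -1/12, 0] . (a_Y, a_Z, a_W, a_U) = 1/12
  [-7/12, -1/12, 11/12, -1/6] . (a_Y, a_Z, a_W, a_U) = 0
  [-1/4, -1/12, -1/12, 11/12] . (a_Y, a_Z, a_W, a_U) = 1/4

Solving yields:
  a_Y = 4549/8364
  a_Z = 733/1394
  a_W = 4075/8364
  a_U = 1073/2091

Starting state is Y, so the absorption probability is a_Y = 4549/8364.

Answer: 4549/8364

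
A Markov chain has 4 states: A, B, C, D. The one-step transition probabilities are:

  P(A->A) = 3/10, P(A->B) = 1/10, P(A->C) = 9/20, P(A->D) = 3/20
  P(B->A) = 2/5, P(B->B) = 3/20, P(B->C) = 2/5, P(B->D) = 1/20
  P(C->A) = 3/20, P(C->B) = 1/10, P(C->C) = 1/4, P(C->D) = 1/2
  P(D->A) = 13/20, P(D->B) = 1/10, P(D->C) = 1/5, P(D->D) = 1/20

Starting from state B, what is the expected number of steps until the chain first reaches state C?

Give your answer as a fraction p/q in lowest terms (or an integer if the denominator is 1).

Let h_i = expected steps to first reach C from state i.
Boundary: h_C = 0.
First-step equations for the other states:
  h_A = 1 + 3/10*h_A + 1/10*h_B + 9/20*h_C + 3/20*h_D
  h_B = 1 + 2/5*h_A + 3/20*h_B + 2/5*h_C + 1/20*h_D
  h_D = 1 + 13/20*h_A + 1/10*h_B + 1/5*h_C + 1/20*h_D

Substituting h_C = 0 and rearranging gives the linear system (I - Q) h = 1:
  [7/10, -1/10, -3/20] . (h_A, h_B, h_D) = 1
  [-2/5, 17/20, -1/20] . (h_A, h_B, h_D) = 1
  [-13/20, -1/10, 19/20] . (h_A, h_B, h_D) = 1

Solving yields:
  h_A = 8360/3453
  h_B = 8600/3453
  h_D = 3420/1151

Starting state is B, so the expected hitting time is h_B = 8600/3453.

Answer: 8600/3453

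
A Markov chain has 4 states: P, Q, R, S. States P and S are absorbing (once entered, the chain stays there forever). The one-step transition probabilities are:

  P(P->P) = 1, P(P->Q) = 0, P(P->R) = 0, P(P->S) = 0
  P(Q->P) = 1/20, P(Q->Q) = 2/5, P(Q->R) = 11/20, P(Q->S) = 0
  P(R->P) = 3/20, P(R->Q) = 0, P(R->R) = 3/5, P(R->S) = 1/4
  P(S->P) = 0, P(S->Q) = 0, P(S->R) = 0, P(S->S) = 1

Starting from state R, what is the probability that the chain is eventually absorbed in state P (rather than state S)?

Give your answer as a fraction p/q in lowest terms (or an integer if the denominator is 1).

Let a_i = P(absorbed in P | start in state i).
Boundary conditions: a_P = 1, a_S = 0.
For each transient state i, a_i = sum_j P(i->j) * a_j:
  a_Q = 1/20*a_P + 2/5*a_Q + 11/20*a_R + 0*a_S
  a_R = 3/20*a_P + 0*a_Q + 3/5*a_R + 1/4*a_S

Substituting a_P = 1 and a_S = 0, rearrange to (I - Q) a = r where r[i] = P(i -> P):
  [3/5, -11/20] . (a_Q, a_R) = 1/20
  [0, 2/5] . (a_Q, a_R) = 3/20

Solving yields:
  a_Q = 41/96
  a_R = 3/8

Starting state is R, so the absorption probability is a_R = 3/8.

Answer: 3/8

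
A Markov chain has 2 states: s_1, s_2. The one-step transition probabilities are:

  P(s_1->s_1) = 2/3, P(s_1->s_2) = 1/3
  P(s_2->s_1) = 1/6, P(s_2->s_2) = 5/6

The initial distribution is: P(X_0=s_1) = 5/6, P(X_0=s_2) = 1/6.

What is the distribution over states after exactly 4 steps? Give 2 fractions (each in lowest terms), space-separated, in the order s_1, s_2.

Answer: 35/96 61/96

Derivation:
Propagating the distribution step by step (d_{t+1} = d_t * P):
d_0 = (s_1=5/6, s_2=1/6)
  d_1[s_1] = 5/6*2/3 + 1/6*1/6 = 7/12
  d_1[s_2] = 5/6*1/3 + 1/6*5/6 = 5/12
d_1 = (s_1=7/12, s_2=5/12)
  d_2[s_1] = 7/12*2/3 + 5/12*1/6 = 11/24
  d_2[s_2] = 7/12*1/3 + 5/12*5/6 = 13/24
d_2 = (s_1=11/24, s_2=13/24)
  d_3[s_1] = 11/24*2/3 + 13/24*1/6 = 19/48
  d_3[s_2] = 11/24*1/3 + 13/24*5/6 = 29/48
d_3 = (s_1=19/48, s_2=29/48)
  d_4[s_1] = 19/48*2/3 + 29/48*1/6 = 35/96
  d_4[s_2] = 19/48*1/3 + 29/48*5/6 = 61/96
d_4 = (s_1=35/96, s_2=61/96)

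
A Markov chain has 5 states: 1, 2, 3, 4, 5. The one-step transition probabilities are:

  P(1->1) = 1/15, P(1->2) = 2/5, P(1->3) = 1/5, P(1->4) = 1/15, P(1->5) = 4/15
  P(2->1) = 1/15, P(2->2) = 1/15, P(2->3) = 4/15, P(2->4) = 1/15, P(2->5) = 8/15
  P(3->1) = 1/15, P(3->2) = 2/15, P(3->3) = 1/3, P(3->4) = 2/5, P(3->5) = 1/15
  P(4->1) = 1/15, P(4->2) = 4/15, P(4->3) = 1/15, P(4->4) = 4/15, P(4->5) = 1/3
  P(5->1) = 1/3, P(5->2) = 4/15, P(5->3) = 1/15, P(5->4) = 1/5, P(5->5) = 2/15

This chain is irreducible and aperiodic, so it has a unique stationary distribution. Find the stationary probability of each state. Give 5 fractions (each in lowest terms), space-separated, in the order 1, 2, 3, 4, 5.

Answer: 81/587 128/587 103/587 118/587 157/587

Derivation:
The stationary distribution satisfies pi = pi * P, i.e.:
  pi_1 = 1/15*pi_1 + 1/15*pi_2 + 1/15*pi_3 + 1/15*pi_4 + 1/3*pi_5
  pi_2 = 2/5*pi_1 + 1/15*pi_2 + 2/15*pi_3 + 4/15*pi_4 + 4/15*pi_5
  pi_3 = 1/5*pi_1 + 4/15*pi_2 + 1/3*pi_3 + 1/15*pi_4 + 1/15*pi_5
  pi_4 = 1/15*pi_1 + 1/15*pi_2 + 2/5*pi_3 + 4/15*pi_4 + 1/5*pi_5
  pi_5 = 4/15*pi_1 + 8/15*pi_2 + 1/15*pi_3 + 1/3*pi_4 + 2/15*pi_5
with normalization: pi_1 + pi_2 + pi_3 + pi_4 + pi_5 = 1.

Using the first 4 balance equations plus normalization, the linear system A*pi = b is:
  [-14/15, 1/15, 1/15, 1/15, 1/3] . pi = 0
  [2/5, -14/15, 2/15, 4/15, 4/15] . pi = 0
  [1/5, 4/15, -2/3, 1/15, 1/15] . pi = 0
  [1/15, 1/15, 2/5, -11/15, 1/5] . pi = 0
  [1, 1, 1, 1, 1] . pi = 1

Solving yields:
  pi_1 = 81/587
  pi_2 = 128/587
  pi_3 = 103/587
  pi_4 = 118/587
  pi_5 = 157/587

Verification (pi * P):
  81/587*1/15 + 128/587*1/15 + 103/587*1/15 + 118/587*1/15 + 157/587*1/3 = 81/587 = pi_1  (ok)
  81/587*2/5 + 128/587*1/15 + 103/587*2/15 + 118/587*4/15 + 157/587*4/15 = 128/587 = pi_2  (ok)
  81/587*1/5 + 128/587*4/15 + 103/587*1/3 + 118/587*1/15 + 157/587*1/15 = 103/587 = pi_3  (ok)
  81/587*1/15 + 128/587*1/15 + 103/587*2/5 + 118/587*4/15 + 157/587*1/5 = 118/587 = pi_4  (ok)
  81/587*4/15 + 128/587*8/15 + 103/587*1/15 + 118/587*1/3 + 157/587*2/15 = 157/587 = pi_5  (ok)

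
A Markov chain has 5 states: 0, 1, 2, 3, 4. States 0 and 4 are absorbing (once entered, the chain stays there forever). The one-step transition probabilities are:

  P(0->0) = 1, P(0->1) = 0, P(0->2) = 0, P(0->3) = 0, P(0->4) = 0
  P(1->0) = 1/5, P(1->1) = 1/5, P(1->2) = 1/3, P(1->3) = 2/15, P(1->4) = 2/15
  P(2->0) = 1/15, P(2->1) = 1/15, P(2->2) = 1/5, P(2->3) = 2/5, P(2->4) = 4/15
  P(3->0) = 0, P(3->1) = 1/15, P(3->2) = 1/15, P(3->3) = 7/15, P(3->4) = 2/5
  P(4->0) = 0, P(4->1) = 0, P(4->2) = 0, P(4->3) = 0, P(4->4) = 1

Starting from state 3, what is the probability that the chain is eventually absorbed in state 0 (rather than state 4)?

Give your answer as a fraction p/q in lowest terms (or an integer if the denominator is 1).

Answer: 7/123

Derivation:
Let a_i = P(absorbed in 0 | start in state i).
Boundary conditions: a_0 = 1, a_4 = 0.
For each transient state i, a_i = sum_j P(i->j) * a_j:
  a_1 = 1/5*a_0 + 1/5*a_1 + 1/3*a_2 + 2/15*a_3 + 2/15*a_4
  a_2 = 1/15*a_0 + 1/15*a_1 + 1/5*a_2 + 2/5*a_3 + 4/15*a_4
  a_3 = 0*a_0 + 1/15*a_1 + 1/15*a_2 + 7/15*a_3 + 2/5*a_4

Substituting a_0 = 1 and a_4 = 0, rearrange to (I - Q) a = r where r[i] = P(i -> 0):
  [4/5, -1/3, -2/15] . (a_1, a_2, a_3) = 1/5
  [-1/15, 4/5, -2/5] . (a_1, a_2, a_3) = 1/15
  [-1/15, -1/15, 8/15] . (a_1, a_2, a_3) = 0

Solving yields:
  a_1 = 13/41
  a_2 = 17/123
  a_3 = 7/123

Starting state is 3, so the absorption probability is a_3 = 7/123.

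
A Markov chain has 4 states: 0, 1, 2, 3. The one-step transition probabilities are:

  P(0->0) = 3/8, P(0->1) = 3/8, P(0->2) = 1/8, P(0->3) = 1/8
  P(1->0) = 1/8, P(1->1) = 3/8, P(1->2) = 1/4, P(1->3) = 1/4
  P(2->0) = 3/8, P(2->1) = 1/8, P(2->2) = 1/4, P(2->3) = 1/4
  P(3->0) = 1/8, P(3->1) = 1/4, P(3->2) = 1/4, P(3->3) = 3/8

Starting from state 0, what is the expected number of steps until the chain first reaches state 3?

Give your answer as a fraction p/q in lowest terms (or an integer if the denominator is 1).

Answer: 58/11

Derivation:
Let h_i = expected steps to first reach 3 from state i.
Boundary: h_3 = 0.
First-step equations for the other states:
  h_0 = 1 + 3/8*h_0 + 3/8*h_1 + 1/8*h_2 + 1/8*h_3
  h_1 = 1 + 1/8*h_0 + 3/8*h_1 + 1/4*h_2 + 1/4*h_3
  h_2 = 1 + 3/8*h_0 + 1/8*h_1 + 1/4*h_2 + 1/4*h_3

Substituting h_3 = 0 and rearranging gives the linear system (I - Q) h = 1:
  [5/8, -3/8, -1/8] . (h_0, h_1, h_2) = 1
  [-1/8, 5/8, -1/4] . (h_0, h_1, h_2) = 1
  [-3/8, -1/8, 3/4] . (h_0, h_1, h_2) = 1

Solving yields:
  h_0 = 58/11
  h_1 = 50/11
  h_2 = 52/11

Starting state is 0, so the expected hitting time is h_0 = 58/11.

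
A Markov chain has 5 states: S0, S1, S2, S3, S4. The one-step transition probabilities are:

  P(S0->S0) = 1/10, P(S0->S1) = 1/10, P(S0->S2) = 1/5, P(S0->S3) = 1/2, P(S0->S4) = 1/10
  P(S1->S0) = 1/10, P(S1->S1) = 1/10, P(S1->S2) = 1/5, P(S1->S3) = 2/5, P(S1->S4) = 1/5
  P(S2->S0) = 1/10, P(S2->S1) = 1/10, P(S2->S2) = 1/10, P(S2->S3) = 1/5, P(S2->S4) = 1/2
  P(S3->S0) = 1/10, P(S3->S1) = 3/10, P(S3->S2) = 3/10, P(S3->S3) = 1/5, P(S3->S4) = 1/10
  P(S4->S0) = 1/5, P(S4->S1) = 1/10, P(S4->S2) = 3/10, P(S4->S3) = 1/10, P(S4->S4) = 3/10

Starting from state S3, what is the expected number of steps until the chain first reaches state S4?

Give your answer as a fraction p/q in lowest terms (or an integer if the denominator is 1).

Answer: 7100/1489

Derivation:
Let h_i = expected steps to first reach S4 from state i.
Boundary: h_S4 = 0.
First-step equations for the other states:
  h_S0 = 1 + 1/10*h_S0 + 1/10*h_S1 + 1/5*h_S2 + 1/2*h_S3 + 1/10*h_S4
  h_S1 = 1 + 1/10*h_S0 + 1/10*h_S1 + 1/5*h_S2 + 2/5*h_S3 + 1/5*h_S4
  h_S2 = 1 + 1/10*h_S0 + 1/10*h_S1 + 1/10*h_S2 + 1/5*h_S3 + 1/2*h_S4
  h_S3 = 1 + 1/10*h_S0 + 3/10*h_S1 + 3/10*h_S2 + 1/5*h_S3 + 1/10*h_S4

Substituting h_S4 = 0 and rearranging gives the linear system (I - Q) h = 1:
  [9/10, -1/10, -1/5, -1/2] . (h_S0, h_S1, h_S2, h_S3) = 1
  [-1/10, 9/10, -1/5, -2/5] . (h_S0, h_S1, h_S2, h_S3) = 1
  [-1/10, -1/10, 9/10, -1/5] . (h_S0, h_S1, h_S2, h_S3) = 1
  [-1/10, -3/10, -3/10, 4/5] . (h_S0, h_S1, h_S2, h_S3) = 1

Solving yields:
  h_S0 = 7410/1489
  h_S1 = 6700/1489
  h_S2 = 4800/1489
  h_S3 = 7100/1489

Starting state is S3, so the expected hitting time is h_S3 = 7100/1489.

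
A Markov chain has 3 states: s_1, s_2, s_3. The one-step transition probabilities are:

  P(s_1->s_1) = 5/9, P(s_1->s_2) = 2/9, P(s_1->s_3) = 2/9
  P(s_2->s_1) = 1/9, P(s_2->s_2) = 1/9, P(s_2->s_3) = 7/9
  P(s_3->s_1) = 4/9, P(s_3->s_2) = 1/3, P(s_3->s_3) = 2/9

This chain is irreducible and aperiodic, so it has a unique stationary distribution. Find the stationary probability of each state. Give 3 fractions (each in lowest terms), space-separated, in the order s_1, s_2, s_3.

Answer: 7/17 4/17 6/17

Derivation:
The stationary distribution satisfies pi = pi * P, i.e.:
  pi_s_1 = 5/9*pi_s_1 + 1/9*pi_s_2 + 4/9*pi_s_3
  pi_s_2 = 2/9*pi_s_1 + 1/9*pi_s_2 + 1/3*pi_s_3
  pi_s_3 = 2/9*pi_s_1 + 7/9*pi_s_2 + 2/9*pi_s_3
with normalization: pi_s_1 + pi_s_2 + pi_s_3 = 1.

Using the first 2 balance equations plus normalization, the linear system A*pi = b is:
  [-4/9, 1/9, 4/9] . pi = 0
  [2/9, -8/9, 1/3] . pi = 0
  [1, 1, 1] . pi = 1

Solving yields:
  pi_s_1 = 7/17
  pi_s_2 = 4/17
  pi_s_3 = 6/17

Verification (pi * P):
  7/17*5/9 + 4/17*1/9 + 6/17*4/9 = 7/17 = pi_s_1  (ok)
  7/17*2/9 + 4/17*1/9 + 6/17*1/3 = 4/17 = pi_s_2  (ok)
  7/17*2/9 + 4/17*7/9 + 6/17*2/9 = 6/17 = pi_s_3  (ok)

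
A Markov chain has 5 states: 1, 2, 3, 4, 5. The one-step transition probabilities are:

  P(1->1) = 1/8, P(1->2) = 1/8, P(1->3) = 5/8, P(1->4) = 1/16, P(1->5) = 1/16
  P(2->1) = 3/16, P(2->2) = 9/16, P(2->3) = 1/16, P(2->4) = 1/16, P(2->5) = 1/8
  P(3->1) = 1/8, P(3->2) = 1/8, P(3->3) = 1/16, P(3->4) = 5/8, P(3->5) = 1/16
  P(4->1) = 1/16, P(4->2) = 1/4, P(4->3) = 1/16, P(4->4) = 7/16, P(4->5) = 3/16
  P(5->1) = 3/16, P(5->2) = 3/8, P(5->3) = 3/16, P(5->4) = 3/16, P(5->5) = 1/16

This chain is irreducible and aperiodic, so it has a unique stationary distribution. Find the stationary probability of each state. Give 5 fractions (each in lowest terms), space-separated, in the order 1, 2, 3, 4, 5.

The stationary distribution satisfies pi = pi * P, i.e.:
  pi_1 = 1/8*pi_1 + 3/16*pi_2 + 1/8*pi_3 + 1/16*pi_4 + 3/16*pi_5
  pi_2 = 1/8*pi_1 + 9/16*pi_2 + 1/8*pi_3 + 1/4*pi_4 + 3/8*pi_5
  pi_3 = 5/8*pi_1 + 1/16*pi_2 + 1/16*pi_3 + 1/16*pi_4 + 3/16*pi_5
  pi_4 = 1/16*pi_1 + 1/16*pi_2 + 5/8*pi_3 + 7/16*pi_4 + 3/16*pi_5
  pi_5 = 1/16*pi_1 + 1/8*pi_2 + 1/16*pi_3 + 3/16*pi_4 + 1/16*pi_5
with normalization: pi_1 + pi_2 + pi_3 + pi_4 + pi_5 = 1.

Using the first 4 balance equations plus normalization, the linear system A*pi = b is:
  [-7/8, 3/16, 1/8, 1/16, 3/16] . pi = 0
  [1/8, -7/16, 1/8, 1/4, 3/8] . pi = 0
  [5/8, 1/16, -15/16, 1/16, 3/16] . pi = 0
  [1/16, 1/16, 5/8, -9/16, 3/16] . pi = 0
  [1, 1, 1, 1, 1] . pi = 1

Solving yields:
  pi_1 = 681/4984
  pi_2 = 8271/24920
  pi_3 = 1917/12460
  pi_4 = 1863/7120
  pi_5 = 5779/49840

Verification (pi * P):
  681/4984*1/8 + 8271/24920*3/16 + 1917/12460*1/8 + 1863/7120*1/16 + 5779/49840*3/16 = 681/4984 = pi_1  (ok)
  681/4984*1/8 + 8271/24920*9/16 + 1917/12460*1/8 + 1863/7120*1/4 + 5779/49840*3/8 = 8271/24920 = pi_2  (ok)
  681/4984*5/8 + 8271/24920*1/16 + 1917/12460*1/16 + 1863/7120*1/16 + 5779/49840*3/16 = 1917/12460 = pi_3  (ok)
  681/4984*1/16 + 8271/24920*1/16 + 1917/12460*5/8 + 1863/7120*7/16 + 5779/49840*3/16 = 1863/7120 = pi_4  (ok)
  681/4984*1/16 + 8271/24920*1/8 + 1917/12460*1/16 + 1863/7120*3/16 + 5779/49840*1/16 = 5779/49840 = pi_5  (ok)

Answer: 681/4984 8271/24920 1917/12460 1863/7120 5779/49840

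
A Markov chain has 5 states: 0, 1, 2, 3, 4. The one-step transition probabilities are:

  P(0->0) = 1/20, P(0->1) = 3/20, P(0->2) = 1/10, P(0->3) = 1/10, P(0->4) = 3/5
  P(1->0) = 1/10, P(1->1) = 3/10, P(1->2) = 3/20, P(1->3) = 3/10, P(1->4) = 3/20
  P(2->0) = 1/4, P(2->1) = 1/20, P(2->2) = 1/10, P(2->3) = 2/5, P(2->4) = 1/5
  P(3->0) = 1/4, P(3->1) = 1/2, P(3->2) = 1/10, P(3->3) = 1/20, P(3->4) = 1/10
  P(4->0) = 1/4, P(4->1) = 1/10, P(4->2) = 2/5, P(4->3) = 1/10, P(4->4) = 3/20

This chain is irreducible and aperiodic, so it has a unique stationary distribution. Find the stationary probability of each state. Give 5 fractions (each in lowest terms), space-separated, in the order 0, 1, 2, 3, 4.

Answer: 37531/207444 3791/17287 12465/69148 19553/103722 11980/51861

Derivation:
The stationary distribution satisfies pi = pi * P, i.e.:
  pi_0 = 1/20*pi_0 + 1/10*pi_1 + 1/4*pi_2 + 1/4*pi_3 + 1/4*pi_4
  pi_1 = 3/20*pi_0 + 3/10*pi_1 + 1/20*pi_2 + 1/2*pi_3 + 1/10*pi_4
  pi_2 = 1/10*pi_0 + 3/20*pi_1 + 1/10*pi_2 + 1/10*pi_3 + 2/5*pi_4
  pi_3 = 1/10*pi_0 + 3/10*pi_1 + 2/5*pi_2 + 1/20*pi_3 + 1/10*pi_4
  pi_4 = 3/5*pi_0 + 3/20*pi_1 + 1/5*pi_2 + 1/10*pi_3 + 3/20*pi_4
with normalization: pi_0 + pi_1 + pi_2 + pi_3 + pi_4 = 1.

Using the first 4 balance equations plus normalization, the linear system A*pi = b is:
  [-19/20, 1/10, 1/4, 1/4, 1/4] . pi = 0
  [3/20, -7/10, 1/20, 1/2, 1/10] . pi = 0
  [1/10, 3/20, -9/10, 1/10, 2/5] . pi = 0
  [1/10, 3/10, 2/5, -19/20, 1/10] . pi = 0
  [1, 1, 1, 1, 1] . pi = 1

Solving yields:
  pi_0 = 37531/207444
  pi_1 = 3791/17287
  pi_2 = 12465/69148
  pi_3 = 19553/103722
  pi_4 = 11980/51861

Verification (pi * P):
  37531/207444*1/20 + 3791/17287*1/10 + 12465/69148*1/4 + 19553/103722*1/4 + 11980/51861*1/4 = 37531/207444 = pi_0  (ok)
  37531/207444*3/20 + 3791/17287*3/10 + 12465/69148*1/20 + 19553/103722*1/2 + 11980/51861*1/10 = 3791/17287 = pi_1  (ok)
  37531/207444*1/10 + 3791/17287*3/20 + 12465/69148*1/10 + 19553/103722*1/10 + 11980/51861*2/5 = 12465/69148 = pi_2  (ok)
  37531/207444*1/10 + 3791/17287*3/10 + 12465/69148*2/5 + 19553/103722*1/20 + 11980/51861*1/10 = 19553/103722 = pi_3  (ok)
  37531/207444*3/5 + 3791/17287*3/20 + 12465/69148*1/5 + 19553/103722*1/10 + 11980/51861*3/20 = 11980/51861 = pi_4  (ok)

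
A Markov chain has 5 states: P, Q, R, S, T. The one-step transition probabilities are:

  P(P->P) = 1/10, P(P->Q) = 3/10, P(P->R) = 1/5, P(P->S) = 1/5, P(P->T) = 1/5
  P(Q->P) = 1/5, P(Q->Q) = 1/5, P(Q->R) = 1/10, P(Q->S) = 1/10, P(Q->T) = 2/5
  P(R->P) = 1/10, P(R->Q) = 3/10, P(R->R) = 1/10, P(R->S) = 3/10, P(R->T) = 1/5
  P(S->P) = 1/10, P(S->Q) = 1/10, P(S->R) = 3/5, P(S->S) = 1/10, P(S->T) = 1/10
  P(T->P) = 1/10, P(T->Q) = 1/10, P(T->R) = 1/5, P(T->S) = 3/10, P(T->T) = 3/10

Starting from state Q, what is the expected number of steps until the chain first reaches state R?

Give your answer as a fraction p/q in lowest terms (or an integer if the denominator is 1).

Let h_i = expected steps to first reach R from state i.
Boundary: h_R = 0.
First-step equations for the other states:
  h_P = 1 + 1/10*h_P + 3/10*h_Q + 1/5*h_R + 1/5*h_S + 1/5*h_T
  h_Q = 1 + 1/5*h_P + 1/5*h_Q + 1/10*h_R + 1/10*h_S + 2/5*h_T
  h_S = 1 + 1/10*h_P + 1/10*h_Q + 3/5*h_R + 1/10*h_S + 1/10*h_T
  h_T = 1 + 1/10*h_P + 1/10*h_Q + 1/5*h_R + 3/10*h_S + 3/10*h_T

Substituting h_R = 0 and rearranging gives the linear system (I - Q) h = 1:
  [9/10, -3/10, -1/5, -1/5] . (h_P, h_Q, h_S, h_T) = 1
  [-1/5, 4/5, -1/10, -2/5] . (h_P, h_Q, h_S, h_T) = 1
  [-1/10, -1/10, 9/10, -1/10] . (h_P, h_Q, h_S, h_T) = 1
  [-1/10, -1/10, -3/10, 7/10] . (h_P, h_Q, h_S, h_T) = 1

Solving yields:
  h_P = 1415/361
  h_Q = 1575/361
  h_S = 880/361
  h_T = 1320/361

Starting state is Q, so the expected hitting time is h_Q = 1575/361.

Answer: 1575/361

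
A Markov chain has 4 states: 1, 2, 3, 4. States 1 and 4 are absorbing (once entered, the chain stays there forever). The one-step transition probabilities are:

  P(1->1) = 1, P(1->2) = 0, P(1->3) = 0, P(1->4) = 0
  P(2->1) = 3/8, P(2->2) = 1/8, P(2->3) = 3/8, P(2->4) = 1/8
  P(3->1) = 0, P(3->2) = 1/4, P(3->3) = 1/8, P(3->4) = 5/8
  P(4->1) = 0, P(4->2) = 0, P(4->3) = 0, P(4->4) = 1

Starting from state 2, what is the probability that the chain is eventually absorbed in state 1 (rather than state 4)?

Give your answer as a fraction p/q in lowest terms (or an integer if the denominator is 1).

Answer: 21/43

Derivation:
Let a_i = P(absorbed in 1 | start in state i).
Boundary conditions: a_1 = 1, a_4 = 0.
For each transient state i, a_i = sum_j P(i->j) * a_j:
  a_2 = 3/8*a_1 + 1/8*a_2 + 3/8*a_3 + 1/8*a_4
  a_3 = 0*a_1 + 1/4*a_2 + 1/8*a_3 + 5/8*a_4

Substituting a_1 = 1 and a_4 = 0, rearrange to (I - Q) a = r where r[i] = P(i -> 1):
  [7/8, -3/8] . (a_2, a_3) = 3/8
  [-1/4, 7/8] . (a_2, a_3) = 0

Solving yields:
  a_2 = 21/43
  a_3 = 6/43

Starting state is 2, so the absorption probability is a_2 = 21/43.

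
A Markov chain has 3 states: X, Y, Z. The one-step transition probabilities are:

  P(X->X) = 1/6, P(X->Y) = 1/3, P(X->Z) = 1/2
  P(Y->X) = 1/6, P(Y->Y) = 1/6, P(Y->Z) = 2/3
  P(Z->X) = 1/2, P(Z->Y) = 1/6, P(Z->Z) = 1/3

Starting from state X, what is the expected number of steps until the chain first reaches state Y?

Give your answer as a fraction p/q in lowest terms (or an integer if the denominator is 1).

Let h_i = expected steps to first reach Y from state i.
Boundary: h_Y = 0.
First-step equations for the other states:
  h_X = 1 + 1/6*h_X + 1/3*h_Y + 1/2*h_Z
  h_Z = 1 + 1/2*h_X + 1/6*h_Y + 1/3*h_Z

Substituting h_Y = 0 and rearranging gives the linear system (I - Q) h = 1:
  [5/6, -1/2] . (h_X, h_Z) = 1
  [-1/2, 2/3] . (h_X, h_Z) = 1

Solving yields:
  h_X = 42/11
  h_Z = 48/11

Starting state is X, so the expected hitting time is h_X = 42/11.

Answer: 42/11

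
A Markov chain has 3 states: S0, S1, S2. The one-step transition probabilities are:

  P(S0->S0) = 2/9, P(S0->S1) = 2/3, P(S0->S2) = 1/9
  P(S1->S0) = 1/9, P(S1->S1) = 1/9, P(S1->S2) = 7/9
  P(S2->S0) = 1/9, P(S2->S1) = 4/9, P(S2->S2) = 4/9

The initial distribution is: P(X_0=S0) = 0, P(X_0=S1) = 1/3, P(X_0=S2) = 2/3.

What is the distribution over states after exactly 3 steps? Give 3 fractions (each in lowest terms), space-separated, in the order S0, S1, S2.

Propagating the distribution step by step (d_{t+1} = d_t * P):
d_0 = (S0=0, S1=1/3, S2=2/3)
  d_1[S0] = 0*2/9 + 1/3*1/9 + 2/3*1/9 = 1/9
  d_1[S1] = 0*2/3 + 1/3*1/9 + 2/3*4/9 = 1/3
  d_1[S2] = 0*1/9 + 1/3*7/9 + 2/3*4/9 = 5/9
d_1 = (S0=1/9, S1=1/3, S2=5/9)
  d_2[S0] = 1/9*2/9 + 1/3*1/9 + 5/9*1/9 = 10/81
  d_2[S1] = 1/9*2/3 + 1/3*1/9 + 5/9*4/9 = 29/81
  d_2[S2] = 1/9*1/9 + 1/3*7/9 + 5/9*4/9 = 14/27
d_2 = (S0=10/81, S1=29/81, S2=14/27)
  d_3[S0] = 10/81*2/9 + 29/81*1/9 + 14/27*1/9 = 91/729
  d_3[S1] = 10/81*2/3 + 29/81*1/9 + 14/27*4/9 = 257/729
  d_3[S2] = 10/81*1/9 + 29/81*7/9 + 14/27*4/9 = 127/243
d_3 = (S0=91/729, S1=257/729, S2=127/243)

Answer: 91/729 257/729 127/243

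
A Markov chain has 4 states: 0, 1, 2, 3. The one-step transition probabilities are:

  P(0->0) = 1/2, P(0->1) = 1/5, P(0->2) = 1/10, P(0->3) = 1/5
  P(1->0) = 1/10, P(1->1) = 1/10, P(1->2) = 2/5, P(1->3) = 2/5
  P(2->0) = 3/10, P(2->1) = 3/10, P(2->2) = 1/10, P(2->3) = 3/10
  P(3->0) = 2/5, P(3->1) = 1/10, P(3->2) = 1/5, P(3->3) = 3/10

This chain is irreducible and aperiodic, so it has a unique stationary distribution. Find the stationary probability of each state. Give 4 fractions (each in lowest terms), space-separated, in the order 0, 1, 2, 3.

Answer: 51/139 24/139 25/139 39/139

Derivation:
The stationary distribution satisfies pi = pi * P, i.e.:
  pi_0 = 1/2*pi_0 + 1/10*pi_1 + 3/10*pi_2 + 2/5*pi_3
  pi_1 = 1/5*pi_0 + 1/10*pi_1 + 3/10*pi_2 + 1/10*pi_3
  pi_2 = 1/10*pi_0 + 2/5*pi_1 + 1/10*pi_2 + 1/5*pi_3
  pi_3 = 1/5*pi_0 + 2/5*pi_1 + 3/10*pi_2 + 3/10*pi_3
with normalization: pi_0 + pi_1 + pi_2 + pi_3 = 1.

Using the first 3 balance equations plus normalization, the linear system A*pi = b is:
  [-1/2, 1/10, 3/10, 2/5] . pi = 0
  [1/5, -9/10, 3/10, 1/10] . pi = 0
  [1/10, 2/5, -9/10, 1/5] . pi = 0
  [1, 1, 1, 1] . pi = 1

Solving yields:
  pi_0 = 51/139
  pi_1 = 24/139
  pi_2 = 25/139
  pi_3 = 39/139

Verification (pi * P):
  51/139*1/2 + 24/139*1/10 + 25/139*3/10 + 39/139*2/5 = 51/139 = pi_0  (ok)
  51/139*1/5 + 24/139*1/10 + 25/139*3/10 + 39/139*1/10 = 24/139 = pi_1  (ok)
  51/139*1/10 + 24/139*2/5 + 25/139*1/10 + 39/139*1/5 = 25/139 = pi_2  (ok)
  51/139*1/5 + 24/139*2/5 + 25/139*3/10 + 39/139*3/10 = 39/139 = pi_3  (ok)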